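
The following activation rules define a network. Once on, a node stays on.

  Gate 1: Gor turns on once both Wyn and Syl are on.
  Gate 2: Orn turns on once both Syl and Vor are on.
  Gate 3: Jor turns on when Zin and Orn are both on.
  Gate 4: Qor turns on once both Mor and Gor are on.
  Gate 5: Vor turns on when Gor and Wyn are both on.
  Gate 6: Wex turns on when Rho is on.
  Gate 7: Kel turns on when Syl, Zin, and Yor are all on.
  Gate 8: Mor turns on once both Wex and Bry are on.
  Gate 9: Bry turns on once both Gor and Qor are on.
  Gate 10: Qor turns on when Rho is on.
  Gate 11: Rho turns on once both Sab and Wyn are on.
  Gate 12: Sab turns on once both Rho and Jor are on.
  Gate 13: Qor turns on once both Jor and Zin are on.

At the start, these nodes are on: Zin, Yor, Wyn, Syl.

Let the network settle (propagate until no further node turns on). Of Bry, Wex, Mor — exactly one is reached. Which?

Wyn and Syl are on, so Gor turns on (Gate 1).
Gate 5: Gor and Wyn on → Vor on.
Gate 2: Syl and Vor on → Orn on.
Gate 3: Zin and Orn on → Jor on.
Jor and Zin are on, so Qor turns on (Gate 13).
Gor and Qor are on, so Bry turns on (Gate 9).
Mor would need Wex and Bry (Gate 8), but Wex never turns on. Wex would need Rho (Gate 6), but Rho never turns on.

Bry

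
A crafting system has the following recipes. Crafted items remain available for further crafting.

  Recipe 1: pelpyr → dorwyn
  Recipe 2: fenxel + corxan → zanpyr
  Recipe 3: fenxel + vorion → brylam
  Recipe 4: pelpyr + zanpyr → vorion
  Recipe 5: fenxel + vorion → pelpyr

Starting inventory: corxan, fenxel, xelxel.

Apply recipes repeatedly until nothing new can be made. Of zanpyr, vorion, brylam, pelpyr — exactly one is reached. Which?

zanpyr

Using Recipe 2, fenxel and corxan make zanpyr.
vorion would need pelpyr and zanpyr (Recipe 4), but pelpyr is never obtained. brylam would need fenxel and vorion (Recipe 3), but vorion is never obtained. pelpyr would need fenxel and vorion (Recipe 5), but vorion is never obtained.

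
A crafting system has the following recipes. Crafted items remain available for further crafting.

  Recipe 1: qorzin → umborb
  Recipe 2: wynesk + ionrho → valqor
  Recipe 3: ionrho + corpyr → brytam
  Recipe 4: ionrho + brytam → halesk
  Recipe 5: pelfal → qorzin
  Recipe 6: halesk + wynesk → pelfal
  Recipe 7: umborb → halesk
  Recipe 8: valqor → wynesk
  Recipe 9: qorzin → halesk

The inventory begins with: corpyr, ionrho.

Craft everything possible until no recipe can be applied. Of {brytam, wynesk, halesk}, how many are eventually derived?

Using Recipe 3, ionrho and corpyr make brytam.
ionrho + brytam → halesk (Recipe 4).
brytam: reached.
wynesk would need valqor (Recipe 8), but valqor is never obtained.
halesk: reached.
Reached: brytam and halesk — 2 of the 3.

2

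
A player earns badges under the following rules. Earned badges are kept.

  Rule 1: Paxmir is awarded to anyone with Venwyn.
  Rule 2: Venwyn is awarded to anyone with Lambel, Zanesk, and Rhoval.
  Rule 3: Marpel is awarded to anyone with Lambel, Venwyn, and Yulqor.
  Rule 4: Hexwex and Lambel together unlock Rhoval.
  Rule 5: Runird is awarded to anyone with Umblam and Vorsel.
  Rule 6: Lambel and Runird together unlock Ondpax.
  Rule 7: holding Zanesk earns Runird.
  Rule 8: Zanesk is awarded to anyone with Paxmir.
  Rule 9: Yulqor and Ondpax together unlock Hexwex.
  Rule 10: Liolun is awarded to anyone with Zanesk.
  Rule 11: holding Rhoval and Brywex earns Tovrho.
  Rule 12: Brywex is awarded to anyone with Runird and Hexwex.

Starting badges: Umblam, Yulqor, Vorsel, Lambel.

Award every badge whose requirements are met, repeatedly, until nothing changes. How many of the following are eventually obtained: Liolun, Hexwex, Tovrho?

2

With Umblam and Vorsel, Runird is earned (Rule 5).
With Lambel and Runird, Ondpax is earned (Rule 6).
With Yulqor and Ondpax, Hexwex is earned (Rule 9).
With Runird and Hexwex, Brywex is earned (Rule 12).
With Hexwex and Lambel, Rhoval is earned (Rule 4).
With Rhoval and Brywex, Tovrho is earned (Rule 11).
Liolun would need Zanesk (Rule 10), but Zanesk is never earned.
Hexwex: reached.
Tovrho: reached.
Reached: Hexwex and Tovrho — 2 of the 3.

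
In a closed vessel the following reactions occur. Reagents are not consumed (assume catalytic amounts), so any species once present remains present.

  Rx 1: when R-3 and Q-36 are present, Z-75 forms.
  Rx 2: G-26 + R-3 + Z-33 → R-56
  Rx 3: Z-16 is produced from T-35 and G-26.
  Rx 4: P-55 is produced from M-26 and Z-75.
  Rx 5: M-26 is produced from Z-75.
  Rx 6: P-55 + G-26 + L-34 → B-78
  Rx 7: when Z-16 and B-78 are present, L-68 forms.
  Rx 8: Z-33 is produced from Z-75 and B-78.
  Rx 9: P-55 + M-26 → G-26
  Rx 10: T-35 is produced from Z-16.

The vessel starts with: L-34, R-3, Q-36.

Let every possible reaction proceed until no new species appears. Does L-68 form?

No

L-68 would need Z-16 and B-78 (Rx 7), but Z-16 never forms.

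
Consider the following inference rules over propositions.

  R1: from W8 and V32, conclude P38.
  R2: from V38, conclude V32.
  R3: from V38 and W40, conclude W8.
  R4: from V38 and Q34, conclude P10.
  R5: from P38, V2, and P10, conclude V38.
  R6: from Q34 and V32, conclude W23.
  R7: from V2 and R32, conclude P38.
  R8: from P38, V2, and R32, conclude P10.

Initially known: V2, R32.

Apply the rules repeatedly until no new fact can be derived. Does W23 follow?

W23 would need Q34 and V32 (R6), but Q34 is never established.

No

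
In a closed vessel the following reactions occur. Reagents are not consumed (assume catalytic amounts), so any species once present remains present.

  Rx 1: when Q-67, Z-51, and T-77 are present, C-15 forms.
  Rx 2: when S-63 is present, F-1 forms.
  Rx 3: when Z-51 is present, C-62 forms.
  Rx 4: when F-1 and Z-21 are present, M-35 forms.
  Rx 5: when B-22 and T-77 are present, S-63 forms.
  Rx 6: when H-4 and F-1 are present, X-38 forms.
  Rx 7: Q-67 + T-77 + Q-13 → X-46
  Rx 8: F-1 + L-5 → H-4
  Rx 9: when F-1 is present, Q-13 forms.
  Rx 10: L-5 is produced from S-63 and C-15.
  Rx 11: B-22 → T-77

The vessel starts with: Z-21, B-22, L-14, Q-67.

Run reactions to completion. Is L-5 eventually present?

L-5 would need S-63 and C-15 (Rx 10), but C-15 never forms.

No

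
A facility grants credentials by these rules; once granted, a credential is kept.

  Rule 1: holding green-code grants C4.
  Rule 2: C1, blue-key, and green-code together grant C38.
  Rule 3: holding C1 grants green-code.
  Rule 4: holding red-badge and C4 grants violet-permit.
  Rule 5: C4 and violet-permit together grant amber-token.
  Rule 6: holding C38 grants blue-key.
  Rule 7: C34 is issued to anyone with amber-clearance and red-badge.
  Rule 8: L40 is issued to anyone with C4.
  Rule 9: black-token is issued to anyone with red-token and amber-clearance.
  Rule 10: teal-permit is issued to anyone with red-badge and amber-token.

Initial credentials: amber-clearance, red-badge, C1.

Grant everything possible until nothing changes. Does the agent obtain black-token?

black-token would need red-token and amber-clearance (Rule 9), but red-token is never granted.

No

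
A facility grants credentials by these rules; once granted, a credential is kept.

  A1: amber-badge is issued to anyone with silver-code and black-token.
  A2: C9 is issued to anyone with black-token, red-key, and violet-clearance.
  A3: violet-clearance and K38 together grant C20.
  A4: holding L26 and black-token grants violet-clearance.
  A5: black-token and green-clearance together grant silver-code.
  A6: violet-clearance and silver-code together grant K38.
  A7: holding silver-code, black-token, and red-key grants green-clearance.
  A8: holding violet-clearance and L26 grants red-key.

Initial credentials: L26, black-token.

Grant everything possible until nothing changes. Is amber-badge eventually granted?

No

amber-badge would need silver-code and black-token (A1), but silver-code is never granted.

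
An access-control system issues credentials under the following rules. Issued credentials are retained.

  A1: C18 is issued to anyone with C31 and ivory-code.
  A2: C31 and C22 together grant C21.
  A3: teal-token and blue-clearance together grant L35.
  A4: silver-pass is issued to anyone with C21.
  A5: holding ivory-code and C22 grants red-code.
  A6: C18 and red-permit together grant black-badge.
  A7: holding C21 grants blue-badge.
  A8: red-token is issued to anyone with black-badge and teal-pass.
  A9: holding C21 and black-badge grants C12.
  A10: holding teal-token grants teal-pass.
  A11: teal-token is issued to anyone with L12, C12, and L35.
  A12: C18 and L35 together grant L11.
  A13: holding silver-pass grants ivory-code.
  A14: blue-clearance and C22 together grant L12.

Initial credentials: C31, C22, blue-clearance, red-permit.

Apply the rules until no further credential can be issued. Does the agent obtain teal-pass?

teal-pass would need teal-token (A10), but teal-token is never granted.

No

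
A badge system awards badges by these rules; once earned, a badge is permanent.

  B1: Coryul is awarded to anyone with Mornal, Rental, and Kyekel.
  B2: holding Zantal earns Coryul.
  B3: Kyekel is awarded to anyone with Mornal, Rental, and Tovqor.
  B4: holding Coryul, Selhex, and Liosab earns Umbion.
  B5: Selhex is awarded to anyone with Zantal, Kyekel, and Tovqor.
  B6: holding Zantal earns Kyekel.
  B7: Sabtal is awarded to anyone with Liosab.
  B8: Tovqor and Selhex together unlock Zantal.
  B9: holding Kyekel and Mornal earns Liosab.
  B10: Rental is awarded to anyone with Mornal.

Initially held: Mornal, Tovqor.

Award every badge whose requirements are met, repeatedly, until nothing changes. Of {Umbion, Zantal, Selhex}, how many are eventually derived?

0

Umbion would need Coryul, Selhex, and Liosab (B4), but Selhex is never earned.
Zantal would need Tovqor and Selhex (B8), but Selhex is never earned.
Selhex would need Zantal, Kyekel, and Tovqor (B5), but Zantal is never earned.
None of the 3 are reached.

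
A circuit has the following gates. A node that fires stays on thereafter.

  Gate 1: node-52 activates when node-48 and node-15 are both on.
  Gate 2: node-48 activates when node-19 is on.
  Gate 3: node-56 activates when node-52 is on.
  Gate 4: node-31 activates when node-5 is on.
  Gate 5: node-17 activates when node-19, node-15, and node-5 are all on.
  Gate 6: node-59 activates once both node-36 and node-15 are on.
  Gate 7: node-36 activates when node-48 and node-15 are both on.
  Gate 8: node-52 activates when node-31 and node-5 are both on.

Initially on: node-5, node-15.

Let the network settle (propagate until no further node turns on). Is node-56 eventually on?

Yes

Gate 4: node-5 on → node-31 on.
node-31 and node-5 are on, so node-52 activates (Gate 8).
Gate 3: node-52 on → node-56 on.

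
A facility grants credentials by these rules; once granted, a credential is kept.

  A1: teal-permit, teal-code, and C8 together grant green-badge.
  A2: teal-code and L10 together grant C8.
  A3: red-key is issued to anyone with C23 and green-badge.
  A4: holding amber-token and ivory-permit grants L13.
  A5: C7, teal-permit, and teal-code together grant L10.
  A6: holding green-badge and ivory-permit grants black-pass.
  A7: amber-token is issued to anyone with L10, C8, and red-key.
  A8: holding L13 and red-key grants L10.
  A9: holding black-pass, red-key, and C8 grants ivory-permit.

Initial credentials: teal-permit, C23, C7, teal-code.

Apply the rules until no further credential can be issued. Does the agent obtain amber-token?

Yes

Holding C7, teal-permit, and teal-code grants L10 (A5).
Holding teal-code and L10 grants C8 (A2).
Holding teal-permit, teal-code, and C8 grants green-badge (A1).
Holding C23 and green-badge grants red-key (A3).
Holding L10, C8, and red-key grants amber-token (A7).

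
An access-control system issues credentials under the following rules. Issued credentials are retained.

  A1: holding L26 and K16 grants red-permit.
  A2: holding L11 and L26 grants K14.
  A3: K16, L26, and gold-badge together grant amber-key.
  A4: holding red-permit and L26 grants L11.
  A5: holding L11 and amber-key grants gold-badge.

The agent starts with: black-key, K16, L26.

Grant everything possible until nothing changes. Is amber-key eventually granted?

No

amber-key would need K16, L26, and gold-badge (A3), but gold-badge is never granted.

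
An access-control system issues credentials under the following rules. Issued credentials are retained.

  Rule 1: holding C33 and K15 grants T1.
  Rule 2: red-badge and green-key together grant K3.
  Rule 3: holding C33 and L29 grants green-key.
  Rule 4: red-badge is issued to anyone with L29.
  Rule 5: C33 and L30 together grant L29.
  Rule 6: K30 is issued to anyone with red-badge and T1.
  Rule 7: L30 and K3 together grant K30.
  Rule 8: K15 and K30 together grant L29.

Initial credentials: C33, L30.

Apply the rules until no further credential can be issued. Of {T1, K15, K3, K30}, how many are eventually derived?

Holding C33 and L30 grants L29 (Rule 5).
Holding C33 and L29 grants green-key (Rule 3).
Holding L29 grants red-badge (Rule 4).
Holding red-badge and green-key grants K3 (Rule 2).
Holding L30 and K3 grants K30 (Rule 7).
T1 would need C33 and K15 (Rule 1), but K15 is never granted.
No rule produces K15, and it is not given.
K3: reached.
K30: reached.
Reached: K3 and K30 — 2 of the 4.

2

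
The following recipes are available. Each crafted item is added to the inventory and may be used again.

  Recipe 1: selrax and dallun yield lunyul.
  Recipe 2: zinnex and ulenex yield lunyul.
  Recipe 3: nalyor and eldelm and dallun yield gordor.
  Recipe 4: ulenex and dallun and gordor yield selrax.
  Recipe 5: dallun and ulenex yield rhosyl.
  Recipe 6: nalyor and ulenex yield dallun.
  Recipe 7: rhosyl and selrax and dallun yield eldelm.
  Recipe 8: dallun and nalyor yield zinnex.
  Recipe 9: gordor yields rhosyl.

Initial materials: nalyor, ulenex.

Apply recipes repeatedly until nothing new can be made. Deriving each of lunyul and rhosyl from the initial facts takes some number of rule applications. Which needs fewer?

rhosyl

rhosyl: nalyor and ulenex → dallun (Recipe 6). dallun and ulenex → rhosyl (Recipe 5). [2 rule applications]
lunyul: nalyor and ulenex → dallun (Recipe 6). Using Recipe 8, dallun and nalyor make zinnex. zinnex and ulenex → lunyul (Recipe 2). [3 rule applications]
rhosyl needs fewer.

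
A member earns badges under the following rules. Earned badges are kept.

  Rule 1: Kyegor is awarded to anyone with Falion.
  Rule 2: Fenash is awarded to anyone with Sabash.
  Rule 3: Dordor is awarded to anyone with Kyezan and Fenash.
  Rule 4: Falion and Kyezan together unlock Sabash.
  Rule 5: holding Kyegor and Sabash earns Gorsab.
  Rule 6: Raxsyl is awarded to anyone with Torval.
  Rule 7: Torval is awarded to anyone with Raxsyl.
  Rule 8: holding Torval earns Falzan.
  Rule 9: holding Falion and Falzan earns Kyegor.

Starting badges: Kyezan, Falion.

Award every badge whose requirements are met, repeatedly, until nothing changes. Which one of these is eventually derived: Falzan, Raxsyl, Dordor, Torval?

With Falion and Kyezan, Sabash is earned (Rule 4).
With Sabash, Fenash is earned (Rule 2).
With Kyezan and Fenash, Dordor is earned (Rule 3).
Torval would need Raxsyl (Rule 7), but Raxsyl is never earned. Falzan would need Torval (Rule 8), but Torval is never earned. Raxsyl would need Torval (Rule 6), but Torval is never earned.

Dordor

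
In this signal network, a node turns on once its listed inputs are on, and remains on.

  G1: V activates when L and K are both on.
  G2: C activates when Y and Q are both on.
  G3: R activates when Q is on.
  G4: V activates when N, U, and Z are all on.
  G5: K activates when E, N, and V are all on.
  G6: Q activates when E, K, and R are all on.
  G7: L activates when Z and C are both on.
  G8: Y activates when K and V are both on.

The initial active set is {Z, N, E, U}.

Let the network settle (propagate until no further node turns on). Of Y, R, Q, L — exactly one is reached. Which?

Y

G4: N, U, and Z on → V on.
G5: E, N, and V on → K on.
K and V are on, so Y activates (G8).
Q would need E, K, and R (G6), but R never turns on. R would need Q (G3), but Q never turns on. L would need Z and C (G7), but C never turns on.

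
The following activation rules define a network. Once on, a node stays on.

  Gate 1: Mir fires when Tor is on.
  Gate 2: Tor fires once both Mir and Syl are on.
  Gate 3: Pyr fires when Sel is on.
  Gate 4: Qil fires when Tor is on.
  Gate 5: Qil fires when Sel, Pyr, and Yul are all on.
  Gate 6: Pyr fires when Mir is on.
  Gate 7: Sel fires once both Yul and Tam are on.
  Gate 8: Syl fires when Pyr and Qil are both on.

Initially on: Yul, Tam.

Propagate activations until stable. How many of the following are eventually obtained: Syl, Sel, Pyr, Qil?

Gate 7: Yul and Tam on → Sel on.
Gate 3: Sel on → Pyr on.
Sel, Pyr, and Yul are on, so Qil fires (Gate 5).
Gate 8: Pyr and Qil on → Syl on.
Syl: reached.
Sel: reached.
Pyr: reached.
Qil: reached.
All 4 are reached.

4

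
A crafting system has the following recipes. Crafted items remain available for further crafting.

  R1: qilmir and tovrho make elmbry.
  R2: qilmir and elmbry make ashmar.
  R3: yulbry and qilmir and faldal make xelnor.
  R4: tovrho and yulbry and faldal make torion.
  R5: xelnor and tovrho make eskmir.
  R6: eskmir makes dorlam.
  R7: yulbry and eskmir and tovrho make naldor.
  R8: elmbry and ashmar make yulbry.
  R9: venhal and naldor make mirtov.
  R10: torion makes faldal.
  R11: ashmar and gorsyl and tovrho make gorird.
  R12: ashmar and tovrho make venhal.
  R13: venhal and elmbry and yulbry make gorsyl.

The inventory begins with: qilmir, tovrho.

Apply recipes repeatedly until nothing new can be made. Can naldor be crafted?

naldor would need yulbry, eskmir, and tovrho (R7), but eskmir is never obtained.

No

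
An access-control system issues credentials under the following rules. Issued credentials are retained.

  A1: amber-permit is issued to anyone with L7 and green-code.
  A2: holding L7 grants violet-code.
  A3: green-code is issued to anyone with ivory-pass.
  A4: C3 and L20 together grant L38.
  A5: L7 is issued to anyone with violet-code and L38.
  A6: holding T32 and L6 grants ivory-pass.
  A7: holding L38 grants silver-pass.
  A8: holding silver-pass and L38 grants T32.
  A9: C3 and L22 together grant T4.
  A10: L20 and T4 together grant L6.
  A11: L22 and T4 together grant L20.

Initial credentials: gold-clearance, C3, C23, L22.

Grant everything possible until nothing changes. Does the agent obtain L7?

No

L7 would need violet-code and L38 (A5), but violet-code is never granted.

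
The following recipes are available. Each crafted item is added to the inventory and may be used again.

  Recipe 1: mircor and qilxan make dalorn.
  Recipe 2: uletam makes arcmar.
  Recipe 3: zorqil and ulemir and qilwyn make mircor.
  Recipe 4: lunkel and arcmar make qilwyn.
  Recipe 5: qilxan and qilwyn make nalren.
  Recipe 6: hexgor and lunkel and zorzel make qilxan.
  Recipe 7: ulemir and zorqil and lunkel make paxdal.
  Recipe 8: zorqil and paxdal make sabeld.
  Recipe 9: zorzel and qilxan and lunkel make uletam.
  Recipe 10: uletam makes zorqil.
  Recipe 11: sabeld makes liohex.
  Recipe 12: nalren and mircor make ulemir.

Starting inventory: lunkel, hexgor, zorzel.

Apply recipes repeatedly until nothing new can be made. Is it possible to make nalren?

Yes

hexgor and lunkel and zorzel → qilxan (Recipe 6).
zorzel and qilxan and lunkel → uletam (Recipe 9).
Using Recipe 2, uletam makes arcmar.
lunkel and arcmar → qilwyn (Recipe 4).
qilxan and qilwyn → nalren (Recipe 5).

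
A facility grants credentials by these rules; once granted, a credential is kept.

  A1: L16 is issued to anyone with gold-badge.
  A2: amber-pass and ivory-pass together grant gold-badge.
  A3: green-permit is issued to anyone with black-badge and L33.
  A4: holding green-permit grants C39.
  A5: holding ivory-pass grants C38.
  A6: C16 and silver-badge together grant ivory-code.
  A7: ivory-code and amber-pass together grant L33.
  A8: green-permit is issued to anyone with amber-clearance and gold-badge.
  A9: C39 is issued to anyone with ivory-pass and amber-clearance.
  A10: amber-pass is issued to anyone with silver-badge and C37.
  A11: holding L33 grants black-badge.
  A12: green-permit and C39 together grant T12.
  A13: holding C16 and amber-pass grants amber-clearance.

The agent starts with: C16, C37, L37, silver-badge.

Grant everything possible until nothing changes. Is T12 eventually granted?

Yes

Holding silver-badge and C37 grants amber-pass (A10).
Holding C16 and silver-badge grants ivory-code (A6).
Holding ivory-code and amber-pass grants L33 (A7).
Holding L33 grants black-badge (A11).
Holding black-badge and L33 grants green-permit (A3).
Holding green-permit grants C39 (A4).
Holding green-permit and C39 grants T12 (A12).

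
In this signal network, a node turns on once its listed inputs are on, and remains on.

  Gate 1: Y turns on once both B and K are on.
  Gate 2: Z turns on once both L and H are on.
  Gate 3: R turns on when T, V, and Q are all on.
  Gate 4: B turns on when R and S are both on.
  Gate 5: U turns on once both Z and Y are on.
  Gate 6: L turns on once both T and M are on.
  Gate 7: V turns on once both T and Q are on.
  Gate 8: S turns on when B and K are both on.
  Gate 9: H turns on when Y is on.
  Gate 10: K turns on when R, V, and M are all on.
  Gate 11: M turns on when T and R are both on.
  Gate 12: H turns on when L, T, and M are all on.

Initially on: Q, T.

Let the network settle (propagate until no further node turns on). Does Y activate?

Y would need B and K (Gate 1), but B never turns on.

No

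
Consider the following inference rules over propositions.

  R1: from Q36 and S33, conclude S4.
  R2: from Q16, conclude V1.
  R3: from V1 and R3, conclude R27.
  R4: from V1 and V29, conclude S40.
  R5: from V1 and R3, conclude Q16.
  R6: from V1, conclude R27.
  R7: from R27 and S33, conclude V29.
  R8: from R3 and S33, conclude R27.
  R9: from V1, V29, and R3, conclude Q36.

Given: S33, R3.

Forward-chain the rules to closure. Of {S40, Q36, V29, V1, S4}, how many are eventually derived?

R3 and S33 hold, so R27 follows (R8).
R27 and S33 hold, so V29 follows (R7).
S40 would need V1 and V29 (R4), but V1 is never established.
Q36 would need V1, V29, and R3 (R9), but V1 is never established.
V29: reached.
V1 would need Q16 (R2), but Q16 is never established.
S4 would need Q36 and S33 (R1), but Q36 is never established.
Reached: V29 — 1 of the 5.

1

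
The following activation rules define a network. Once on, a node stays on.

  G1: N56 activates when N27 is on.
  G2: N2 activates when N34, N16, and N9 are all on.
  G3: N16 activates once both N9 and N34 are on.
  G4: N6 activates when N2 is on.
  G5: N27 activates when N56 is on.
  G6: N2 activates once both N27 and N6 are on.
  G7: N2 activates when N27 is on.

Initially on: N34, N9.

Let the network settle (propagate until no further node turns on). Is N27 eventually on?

No

N27 would need N56 (G5), but N56 never turns on.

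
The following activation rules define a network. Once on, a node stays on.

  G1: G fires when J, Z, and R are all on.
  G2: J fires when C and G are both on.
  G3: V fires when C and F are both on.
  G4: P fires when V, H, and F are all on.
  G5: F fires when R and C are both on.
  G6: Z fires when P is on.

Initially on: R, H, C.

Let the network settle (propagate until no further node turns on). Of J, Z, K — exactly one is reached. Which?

Z

G5: R and C on → F on.
G3: C and F on → V on.
V, H, and F are on, so P fires (G4).
P is on, so Z fires (G6).
No rule produces K, and it is not given. J would need C and G (G2), but G never turns on.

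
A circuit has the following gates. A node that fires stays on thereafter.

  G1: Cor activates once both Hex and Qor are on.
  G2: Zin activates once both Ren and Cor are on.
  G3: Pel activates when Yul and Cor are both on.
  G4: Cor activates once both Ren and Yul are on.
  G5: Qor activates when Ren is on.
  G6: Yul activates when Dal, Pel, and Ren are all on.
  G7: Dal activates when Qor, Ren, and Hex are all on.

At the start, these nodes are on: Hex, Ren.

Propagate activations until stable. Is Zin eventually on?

Yes

G5: Ren on → Qor on.
Hex and Qor are on, so Cor activates (G1).
G2: Ren and Cor on → Zin on.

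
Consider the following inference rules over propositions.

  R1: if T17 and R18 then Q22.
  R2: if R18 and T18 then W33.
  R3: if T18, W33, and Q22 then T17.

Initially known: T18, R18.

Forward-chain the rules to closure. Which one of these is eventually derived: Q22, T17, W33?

W33

R18 and T18 hold, so W33 follows (R2).
T17 would need T18, W33, and Q22 (R3), but Q22 is never established. Q22 would need T17 and R18 (R1), but T17 is never established.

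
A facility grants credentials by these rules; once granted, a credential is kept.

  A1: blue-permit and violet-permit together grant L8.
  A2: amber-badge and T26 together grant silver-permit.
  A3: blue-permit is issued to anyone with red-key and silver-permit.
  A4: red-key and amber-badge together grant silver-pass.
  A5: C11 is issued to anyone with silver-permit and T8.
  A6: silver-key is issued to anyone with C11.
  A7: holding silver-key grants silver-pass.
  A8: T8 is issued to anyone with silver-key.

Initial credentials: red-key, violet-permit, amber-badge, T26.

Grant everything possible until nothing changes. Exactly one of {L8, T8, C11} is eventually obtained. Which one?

L8

Holding amber-badge and T26 grants silver-permit (A2).
Holding red-key and silver-permit grants blue-permit (A3).
Holding blue-permit and violet-permit grants L8 (A1).
C11 would need silver-permit and T8 (A5), but T8 is never granted. T8 would need silver-key (A8), but silver-key is never granted.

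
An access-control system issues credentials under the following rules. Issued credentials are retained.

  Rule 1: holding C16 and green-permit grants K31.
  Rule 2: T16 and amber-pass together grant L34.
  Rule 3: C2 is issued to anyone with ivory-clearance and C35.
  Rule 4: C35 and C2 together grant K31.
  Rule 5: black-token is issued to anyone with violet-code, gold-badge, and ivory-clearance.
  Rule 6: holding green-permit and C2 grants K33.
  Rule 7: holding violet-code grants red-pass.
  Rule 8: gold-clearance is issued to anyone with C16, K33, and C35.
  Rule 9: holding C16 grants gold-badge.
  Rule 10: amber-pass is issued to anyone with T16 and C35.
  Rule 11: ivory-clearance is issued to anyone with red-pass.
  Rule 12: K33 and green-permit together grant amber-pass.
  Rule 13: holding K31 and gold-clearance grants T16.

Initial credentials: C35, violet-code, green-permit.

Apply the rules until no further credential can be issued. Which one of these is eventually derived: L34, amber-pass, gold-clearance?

amber-pass

Holding violet-code grants red-pass (Rule 7).
Holding red-pass grants ivory-clearance (Rule 11).
Holding ivory-clearance and C35 grants C2 (Rule 3).
Holding green-permit and C2 grants K33 (Rule 6).
Holding K33 and green-permit grants amber-pass (Rule 12).
gold-clearance would need C16, K33, and C35 (Rule 8), but C16 is never granted. L34 would need T16 and amber-pass (Rule 2), but T16 is never granted.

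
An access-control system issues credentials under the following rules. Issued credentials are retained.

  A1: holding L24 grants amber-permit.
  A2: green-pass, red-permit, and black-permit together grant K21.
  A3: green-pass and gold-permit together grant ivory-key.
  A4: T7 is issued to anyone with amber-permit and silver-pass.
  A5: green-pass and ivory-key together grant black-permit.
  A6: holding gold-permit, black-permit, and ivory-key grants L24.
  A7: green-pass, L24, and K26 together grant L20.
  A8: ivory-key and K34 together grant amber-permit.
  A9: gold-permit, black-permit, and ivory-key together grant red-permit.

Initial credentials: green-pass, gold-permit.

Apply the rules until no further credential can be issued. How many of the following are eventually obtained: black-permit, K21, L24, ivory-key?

Holding green-pass and gold-permit grants ivory-key (A3).
Holding green-pass and ivory-key grants black-permit (A5).
Holding gold-permit, black-permit, and ivory-key grants red-permit (A9).
Holding gold-permit, black-permit, and ivory-key grants L24 (A6).
Holding green-pass, red-permit, and black-permit grants K21 (A2).
black-permit: reached.
K21: reached.
L24: reached.
ivory-key: reached.
All 4 are reached.

4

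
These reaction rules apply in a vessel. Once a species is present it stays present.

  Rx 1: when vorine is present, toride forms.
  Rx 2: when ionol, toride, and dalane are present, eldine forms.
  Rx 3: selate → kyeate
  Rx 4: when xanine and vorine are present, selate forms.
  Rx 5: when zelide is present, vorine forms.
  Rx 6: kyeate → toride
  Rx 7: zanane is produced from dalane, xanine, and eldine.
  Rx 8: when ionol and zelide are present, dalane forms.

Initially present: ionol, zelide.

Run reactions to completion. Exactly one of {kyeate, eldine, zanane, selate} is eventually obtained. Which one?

eldine

zelide present → vorine forms (Rx 5).
ionol and zelide present → dalane forms (Rx 8).
vorine present → toride forms (Rx 1).
ionol, toride, and dalane present → eldine forms (Rx 2).
zanane would need dalane, xanine, and eldine (Rx 7), but xanine never forms. selate would need xanine and vorine (Rx 4), but xanine never forms. kyeate would need selate (Rx 3), but selate never forms.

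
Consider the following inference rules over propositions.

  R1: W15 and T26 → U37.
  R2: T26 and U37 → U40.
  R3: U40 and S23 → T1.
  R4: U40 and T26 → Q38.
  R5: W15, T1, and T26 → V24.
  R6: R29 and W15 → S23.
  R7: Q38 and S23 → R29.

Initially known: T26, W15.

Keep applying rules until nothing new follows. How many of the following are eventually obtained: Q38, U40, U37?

From W15 and T26, R1 gives U37.
From T26 and U37, R2 gives U40.
U40 and T26 hold, so Q38 follows (R4).
Q38: reached.
U40: reached.
U37: reached.
All 3 are reached.

3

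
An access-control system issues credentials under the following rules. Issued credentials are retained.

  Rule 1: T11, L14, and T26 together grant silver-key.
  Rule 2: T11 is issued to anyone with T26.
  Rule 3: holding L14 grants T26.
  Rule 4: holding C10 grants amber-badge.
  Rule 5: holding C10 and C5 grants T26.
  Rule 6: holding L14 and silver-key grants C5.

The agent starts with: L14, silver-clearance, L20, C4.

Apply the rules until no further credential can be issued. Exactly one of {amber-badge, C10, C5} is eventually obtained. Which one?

C5

Holding L14 grants T26 (Rule 3).
Holding T26 grants T11 (Rule 2).
Holding T11, L14, and T26 grants silver-key (Rule 1).
Holding L14 and silver-key grants C5 (Rule 6).
amber-badge would need C10 (Rule 4), but C10 is never granted. No rule produces C10, and it is not given.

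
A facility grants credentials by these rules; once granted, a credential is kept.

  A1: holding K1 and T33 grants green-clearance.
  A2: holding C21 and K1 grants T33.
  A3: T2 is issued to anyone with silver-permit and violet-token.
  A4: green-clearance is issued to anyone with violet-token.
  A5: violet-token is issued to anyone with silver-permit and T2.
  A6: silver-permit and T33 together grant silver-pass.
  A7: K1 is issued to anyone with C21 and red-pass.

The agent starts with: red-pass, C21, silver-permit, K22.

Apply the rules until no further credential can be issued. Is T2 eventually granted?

No

T2 would need silver-permit and violet-token (A3), but violet-token is never granted.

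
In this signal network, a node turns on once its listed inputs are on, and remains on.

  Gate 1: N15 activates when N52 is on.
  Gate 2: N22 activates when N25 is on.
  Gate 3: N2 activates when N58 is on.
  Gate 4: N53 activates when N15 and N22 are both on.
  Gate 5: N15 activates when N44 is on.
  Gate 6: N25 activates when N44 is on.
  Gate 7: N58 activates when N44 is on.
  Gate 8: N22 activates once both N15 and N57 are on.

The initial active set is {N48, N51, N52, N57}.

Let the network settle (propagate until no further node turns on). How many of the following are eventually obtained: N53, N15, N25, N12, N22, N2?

Gate 1: N52 on → N15 on.
Gate 8: N15 and N57 on → N22 on.
Gate 4: N15 and N22 on → N53 on.
N53: reached.
N15: reached.
N25 would need N44 (Gate 6), but N44 never turns on.
No rule produces N12, and it is not given.
N22: reached.
N2 would need N58 (Gate 3), but N58 never turns on.
Reached: N53, N15, and N22 — 3 of the 6.

3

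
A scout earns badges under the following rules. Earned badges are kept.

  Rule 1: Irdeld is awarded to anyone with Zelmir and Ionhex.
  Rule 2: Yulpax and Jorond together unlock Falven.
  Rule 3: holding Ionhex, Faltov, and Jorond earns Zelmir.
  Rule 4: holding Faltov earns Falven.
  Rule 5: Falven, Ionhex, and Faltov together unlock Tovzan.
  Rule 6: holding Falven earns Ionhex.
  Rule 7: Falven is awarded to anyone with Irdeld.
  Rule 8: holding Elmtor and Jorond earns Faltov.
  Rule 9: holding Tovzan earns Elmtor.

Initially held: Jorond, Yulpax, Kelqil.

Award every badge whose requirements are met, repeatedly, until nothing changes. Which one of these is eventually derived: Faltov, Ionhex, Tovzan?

With Yulpax and Jorond, Falven is earned (Rule 2).
With Falven, Ionhex is earned (Rule 6).
Tovzan would need Falven, Ionhex, and Faltov (Rule 5), but Faltov is never earned. Faltov would need Elmtor and Jorond (Rule 8), but Elmtor is never earned.

Ionhex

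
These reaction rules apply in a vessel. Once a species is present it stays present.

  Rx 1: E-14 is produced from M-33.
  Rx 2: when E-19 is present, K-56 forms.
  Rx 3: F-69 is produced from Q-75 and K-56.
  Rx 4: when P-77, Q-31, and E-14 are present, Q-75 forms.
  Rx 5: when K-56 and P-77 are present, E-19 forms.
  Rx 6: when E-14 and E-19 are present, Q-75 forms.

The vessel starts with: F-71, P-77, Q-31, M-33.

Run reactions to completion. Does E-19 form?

E-19 would need K-56 and P-77 (Rx 5), but K-56 never forms.

No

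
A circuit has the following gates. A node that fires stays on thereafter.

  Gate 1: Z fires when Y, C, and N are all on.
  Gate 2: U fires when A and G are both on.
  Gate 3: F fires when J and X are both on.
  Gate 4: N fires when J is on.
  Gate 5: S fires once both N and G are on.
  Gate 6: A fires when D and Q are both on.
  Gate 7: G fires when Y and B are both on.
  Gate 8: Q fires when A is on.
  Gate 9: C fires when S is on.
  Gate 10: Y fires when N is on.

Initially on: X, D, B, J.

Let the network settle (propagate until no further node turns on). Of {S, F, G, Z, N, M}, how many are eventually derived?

5

J and X are on, so F fires (Gate 3).
J is on, so N fires (Gate 4).
N is on, so Y fires (Gate 10).
Y and B are on, so G fires (Gate 7).
N and G are on, so S fires (Gate 5).
S is on, so C fires (Gate 9).
Y, C, and N are on, so Z fires (Gate 1).
S: reached.
F: reached.
G: reached.
Z: reached.
N: reached.
No rule produces M, and it is not given.
Reached: S, F, G, Z, and N — 5 of the 6.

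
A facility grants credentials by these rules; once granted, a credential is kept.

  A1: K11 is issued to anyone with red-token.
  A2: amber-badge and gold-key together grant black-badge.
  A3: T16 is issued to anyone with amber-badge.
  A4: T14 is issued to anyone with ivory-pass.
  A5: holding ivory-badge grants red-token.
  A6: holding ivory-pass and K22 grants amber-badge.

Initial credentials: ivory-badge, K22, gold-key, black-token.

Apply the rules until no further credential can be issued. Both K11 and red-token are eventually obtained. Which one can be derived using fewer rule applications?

red-token

red-token: Holding ivory-badge grants red-token (A5). [1 rule application]
K11: Holding ivory-badge grants red-token (A5). Holding red-token grants K11 (A1). [2 rule applications]
red-token needs fewer.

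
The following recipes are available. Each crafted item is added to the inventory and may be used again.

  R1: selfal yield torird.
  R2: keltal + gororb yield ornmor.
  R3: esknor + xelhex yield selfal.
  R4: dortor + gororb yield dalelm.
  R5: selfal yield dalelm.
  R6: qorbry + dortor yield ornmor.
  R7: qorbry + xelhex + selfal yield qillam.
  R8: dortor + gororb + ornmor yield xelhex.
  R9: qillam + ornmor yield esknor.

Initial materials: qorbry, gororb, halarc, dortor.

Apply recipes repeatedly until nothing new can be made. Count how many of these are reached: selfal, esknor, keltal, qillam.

selfal would need esknor and xelhex (R3), but esknor is never obtained.
esknor would need qillam and ornmor (R9), but qillam is never obtained.
No rule produces keltal, and it is not given.
qillam would need qorbry, xelhex, and selfal (R7), but selfal is never obtained.
None of the 4 are reached.

0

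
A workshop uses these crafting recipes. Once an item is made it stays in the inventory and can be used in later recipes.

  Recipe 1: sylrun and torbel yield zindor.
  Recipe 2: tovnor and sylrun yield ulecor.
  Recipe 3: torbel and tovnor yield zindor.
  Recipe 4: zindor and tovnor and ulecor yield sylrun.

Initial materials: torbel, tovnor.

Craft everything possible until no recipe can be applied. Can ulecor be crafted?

ulecor would need tovnor and sylrun (Recipe 2), but sylrun is never obtained.

No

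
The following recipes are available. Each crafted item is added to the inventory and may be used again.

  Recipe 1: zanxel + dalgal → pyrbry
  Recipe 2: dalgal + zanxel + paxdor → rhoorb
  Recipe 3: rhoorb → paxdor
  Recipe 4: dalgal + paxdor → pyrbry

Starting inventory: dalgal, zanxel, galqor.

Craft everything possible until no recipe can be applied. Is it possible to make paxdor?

No

paxdor would need rhoorb (Recipe 3), but rhoorb is never obtained.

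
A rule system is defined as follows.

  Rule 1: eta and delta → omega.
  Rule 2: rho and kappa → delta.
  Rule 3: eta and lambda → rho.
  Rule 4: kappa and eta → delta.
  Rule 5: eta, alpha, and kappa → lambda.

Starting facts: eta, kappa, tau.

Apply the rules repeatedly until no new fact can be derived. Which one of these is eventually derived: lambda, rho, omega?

kappa and eta hold, so delta follows (Rule 4).
From eta and delta, Rule 1 gives omega.
lambda would need eta, alpha, and kappa (Rule 5), but alpha is never established. rho would need eta and lambda (Rule 3), but lambda is never established.

omega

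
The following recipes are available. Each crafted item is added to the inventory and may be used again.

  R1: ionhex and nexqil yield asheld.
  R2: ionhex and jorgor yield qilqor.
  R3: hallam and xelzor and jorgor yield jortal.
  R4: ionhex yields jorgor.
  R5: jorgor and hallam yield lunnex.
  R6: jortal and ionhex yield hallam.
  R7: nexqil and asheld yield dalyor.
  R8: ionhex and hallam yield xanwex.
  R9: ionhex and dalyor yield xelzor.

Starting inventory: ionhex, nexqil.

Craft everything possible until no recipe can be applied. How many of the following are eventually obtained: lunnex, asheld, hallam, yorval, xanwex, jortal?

Using R1, ionhex and nexqil make asheld.
lunnex would need jorgor and hallam (R5), but hallam is never obtained.
asheld: reached.
hallam would need jortal and ionhex (R6), but jortal is never obtained.
No rule produces yorval, and it is not given.
xanwex would need ionhex and hallam (R8), but hallam is never obtained.
jortal would need hallam, xelzor, and jorgor (R3), but hallam is never obtained.
Reached: asheld — 1 of the 6.

1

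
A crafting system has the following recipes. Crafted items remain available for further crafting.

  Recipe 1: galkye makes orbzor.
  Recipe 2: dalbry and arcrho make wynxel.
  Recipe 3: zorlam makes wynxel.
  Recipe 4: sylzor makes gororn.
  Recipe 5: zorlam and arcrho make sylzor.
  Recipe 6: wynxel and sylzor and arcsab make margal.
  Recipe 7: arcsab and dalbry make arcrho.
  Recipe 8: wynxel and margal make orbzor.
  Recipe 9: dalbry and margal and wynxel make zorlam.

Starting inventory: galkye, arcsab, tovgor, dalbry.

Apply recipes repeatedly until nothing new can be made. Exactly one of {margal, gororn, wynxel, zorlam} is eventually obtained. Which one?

Using Recipe 7, arcsab and dalbry make arcrho.
dalbry and arcrho → wynxel (Recipe 2).
gororn would need sylzor (Recipe 4), but sylzor is never obtained. margal would need wynxel, sylzor, and arcsab (Recipe 6), but sylzor is never obtained. zorlam would need dalbry, margal, and wynxel (Recipe 9), but margal is never obtained.

wynxel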